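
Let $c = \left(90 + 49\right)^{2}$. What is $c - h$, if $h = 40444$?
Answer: $-21123$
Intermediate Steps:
$c = 19321$ ($c = 139^{2} = 19321$)
$c - h = 19321 - 40444 = -21123$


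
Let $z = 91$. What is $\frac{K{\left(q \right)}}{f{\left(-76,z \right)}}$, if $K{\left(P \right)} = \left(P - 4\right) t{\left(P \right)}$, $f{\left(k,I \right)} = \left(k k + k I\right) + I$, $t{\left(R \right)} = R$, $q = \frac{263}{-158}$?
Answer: $- \frac{235385}{26187236} \approx -0.0089885$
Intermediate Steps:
$q = - \frac{263}{158}$ ($q = 263 \left(- \frac{1}{158}\right) = - \frac{263}{158} \approx -1.6646$)
$f{\left(k,I \right)} = I + k^{2} + I k$ ($f{\left(k,I \right)} = \left(k^{2} + I k\right) + I = I + k^{2} + I k$)
$K{\left(P \right)} = P \left(-4 + P\right)$ ($K{\left(P \right)} = \left(P - 4\right) P = \left(-4 + P\right) P = P \left(-4 + P\right)$)
$\frac{K{\left(q \right)}}{f{\left(-76,z \right)}} = \frac{\left(- \frac{263}{158}\right) \left(-4 - \frac{263}{158}\right)}{91 + \left(-76\right)^{2} + 91 \left(-76\right)} = \frac{\left(- \frac{263}{158}\right) \left(- \frac{895}{158}\right)}{91 + 5776 - 6916} = \frac{235385}{24964 \left(-1049\right)} = \frac{235385}{24964} \left(- \frac{1}{1049}\right) = - \frac{235385}{26187236}$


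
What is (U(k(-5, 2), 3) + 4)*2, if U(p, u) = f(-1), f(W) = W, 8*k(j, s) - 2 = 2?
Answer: 6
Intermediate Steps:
k(j, s) = ½ (k(j, s) = ¼ + (⅛)*2 = ¼ + ¼ = ½)
U(p, u) = -1
(U(k(-5, 2), 3) + 4)*2 = (-1 + 4)*2 = 3*2 = 6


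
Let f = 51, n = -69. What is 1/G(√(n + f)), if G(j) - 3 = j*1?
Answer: ⅑ - I*√2/9 ≈ 0.11111 - 0.15713*I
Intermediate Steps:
G(j) = 3 + j (G(j) = 3 + j*1 = 3 + j)
1/G(√(n + f)) = 1/(3 + √(-69 + 51)) = 1/(3 + √(-18)) = 1/(3 + 3*I*√2)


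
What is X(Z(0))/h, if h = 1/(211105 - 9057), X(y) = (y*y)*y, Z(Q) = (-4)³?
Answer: -52965670912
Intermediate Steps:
Z(Q) = -64
X(y) = y³ (X(y) = y²*y = y³)
h = 1/202048 ≈ 4.9493e-6
X(Z(0))/h = (-64)³/(1/202048) = -262144*202048 = -52965670912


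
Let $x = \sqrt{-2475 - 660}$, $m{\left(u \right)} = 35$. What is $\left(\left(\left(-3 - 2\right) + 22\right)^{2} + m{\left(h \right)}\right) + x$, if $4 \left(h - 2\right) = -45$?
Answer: $324 + i \sqrt{3135} \approx 324.0 + 55.991 i$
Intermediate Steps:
$h = - \frac{37}{4}$ ($h = 2 + \frac{1}{4} \left(-45\right) = 2 - \frac{45}{4} = - \frac{37}{4} \approx -9.25$)
$x = i \sqrt{3135}$ ($x = \sqrt{-3135} = i \sqrt{3135} \approx 55.991 i$)
$\left(\left(\left(-3 - 2\right) + 22\right)^{2} + m{\left(h \right)}\right) + x = \left(\left(\left(-3 - 2\right) + 22\right)^{2} + 35\right) + i \sqrt{3135} = \left(\left(-5 + 22\right)^{2} + 35\right) + i \sqrt{3135} = \left(17^{2} + 35\right) + i \sqrt{3135} = \left(289 + 35\right) + i \sqrt{3135} = 324 + i \sqrt{3135}$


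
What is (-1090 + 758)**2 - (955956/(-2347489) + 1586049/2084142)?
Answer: 179756411782534301/1630833473146 ≈ 1.1022e+5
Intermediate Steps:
(-1090 + 758)**2 - (955956/(-2347489) + 1586049/2084142) = (-332)**2 - (955956*(-1/2347489) + 1586049*(1/2084142)) = 110224 - (-955956/2347489 + 528683/694714) = 110224 - 1*576961510403/1630833473146 = 110224 - 576961510403/1630833473146 = 179756411782534301/1630833473146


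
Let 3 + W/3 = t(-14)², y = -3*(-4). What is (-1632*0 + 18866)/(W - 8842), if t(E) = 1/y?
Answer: -905568/424847 ≈ -2.1315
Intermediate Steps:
y = 12
t(E) = 1/12
W = -431/48 (W = -9 + 3*(1/12)² = -9 + 3*(1/144) = -9 + 1/48 = -431/48 ≈ -8.9792)
(-1632*0 + 18866)/(W - 8842) = (-1632*0 + 18866)/(-431/48 - 8842) = (0 + 18866)/(-424847/48) = 18866*(-48/424847) = -905568/424847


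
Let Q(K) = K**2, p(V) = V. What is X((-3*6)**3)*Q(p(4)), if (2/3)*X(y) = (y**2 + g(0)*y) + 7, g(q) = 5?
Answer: 815593704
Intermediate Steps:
X(y) = 21/2 + 3*y**2/2 + 15*y/2 (X(y) = 3*((y**2 + 5*y) + 7)/2 = 3*(7 + y**2 + 5*y)/2 = 21/2 + 3*y**2/2 + 15*y/2)
X((-3*6)**3)*Q(p(4)) = (21/2 + 3*((-3*6)**3)**2/2 + 15*(-3*6)**3/2)*4**2 = (21/2 + 3*((-18)**3)**2/2 + (15/2)*(-18)**3)*16 = (21/2 + (3/2)*(-5832)**2 + (15/2)*(-5832))*16 = (21/2 + (3/2)*34012224 - 43740)*16 = (21/2 + 51018336 - 43740)*16 = (101949213/2)*16 = 815593704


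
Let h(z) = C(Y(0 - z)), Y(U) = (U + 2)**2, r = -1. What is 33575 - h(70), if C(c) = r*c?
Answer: 38199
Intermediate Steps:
Y(U) = (2 + U)**2
C(c) = -c
h(z) = -(2 - z)**2 (h(z) = -(2 + (0 - z))**2 = -(2 - z)**2)
33575 - h(70) = 33575 - (-1)*(-2 + 70)**2 = 33575 - (-1)*68**2 = 33575 - (-1)*4624 = 33575 - 1*(-4624) = 33575 + 4624 = 38199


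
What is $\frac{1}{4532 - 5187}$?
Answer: $- \frac{1}{655} \approx -0.0015267$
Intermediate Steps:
$\frac{1}{4532 - 5187} = \frac{1}{-655} = - \frac{1}{655}$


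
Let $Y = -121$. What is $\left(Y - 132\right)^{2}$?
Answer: $64009$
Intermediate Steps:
$\left(Y - 132\right)^{2} = \left(-121 - 132\right)^{2} = \left(-253\right)^{2} = 64009$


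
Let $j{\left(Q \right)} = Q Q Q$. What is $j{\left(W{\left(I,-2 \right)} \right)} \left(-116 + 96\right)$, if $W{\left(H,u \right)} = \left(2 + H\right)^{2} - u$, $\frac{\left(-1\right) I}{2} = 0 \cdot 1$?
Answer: $-4320$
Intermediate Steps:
$I = 0$ ($I = - 2 \cdot 0 \cdot 1 = \left(-2\right) 0 = 0$)
$j{\left(Q \right)} = Q^{3}$ ($j{\left(Q \right)} = Q^{2} Q = Q^{3}$)
$j{\left(W{\left(I,-2 \right)} \right)} \left(-116 + 96\right) = \left(\left(2 + 0\right)^{2} - -2\right)^{3} \left(-116 + 96\right) = \left(2^{2} + 2\right)^{3} \left(-20\right) = \left(4 + 2\right)^{3} \left(-20\right) = 6^{3} \left(-20\right) = 216 \left(-20\right) = -4320$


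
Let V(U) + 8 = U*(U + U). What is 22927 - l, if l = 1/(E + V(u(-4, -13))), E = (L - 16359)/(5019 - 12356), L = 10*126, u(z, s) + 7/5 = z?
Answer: 220269157842/9607421 ≈ 22927.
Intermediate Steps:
u(z, s) = -7/5 + z
L = 1260
V(U) = -8 + 2*U**2 (V(U) = -8 + U*(U + U) = -8 + U*(2*U) = -8 + 2*U**2)
E = 15099/7337 (E = (1260 - 16359)/(5019 - 12356) = -15099/(-7337) = -15099*(-1/7337) = 15099/7337 ≈ 2.0579)
l = 183425/9607421 (l = 1/(15099/7337 + (-8 + 2*(-7/5 - 4)**2)) = 1/(15099/7337 + (-8 + 2*(-27/5)**2)) = 1/(15099/7337 + (-8 + 2*(729/25))) = 1/(15099/7337 + (-8 + 1458/25)) = 1/(15099/7337 + 1258/25) = 1/(9607421/183425) = 183425/9607421 ≈ 0.019092)
22927 - l = 22927 - 1*183425/9607421 = 22927 - 183425/9607421 = 220269157842/9607421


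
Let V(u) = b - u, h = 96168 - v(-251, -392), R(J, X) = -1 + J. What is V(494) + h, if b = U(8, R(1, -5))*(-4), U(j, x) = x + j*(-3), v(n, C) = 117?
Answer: 95653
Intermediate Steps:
U(j, x) = x - 3*j
b = 96 (b = ((-1 + 1) - 3*8)*(-4) = (0 - 24)*(-4) = -24*(-4) = 96)
h = 96051 (h = 96168 - 1*117 = 96168 - 117 = 96051)
V(u) = 96 - u
V(494) + h = (96 - 1*494) + 96051 = (96 - 494) + 96051 = -398 + 96051 = 95653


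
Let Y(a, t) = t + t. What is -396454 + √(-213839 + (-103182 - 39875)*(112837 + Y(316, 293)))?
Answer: -396454 + 15*I*√72116302 ≈ -3.9645e+5 + 1.2738e+5*I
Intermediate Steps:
Y(a, t) = 2*t
-396454 + √(-213839 + (-103182 - 39875)*(112837 + Y(316, 293))) = -396454 + √(-213839 + (-103182 - 39875)*(112837 + 2*293)) = -396454 + √(-213839 - 143057*(112837 + 586)) = -396454 + √(-213839 - 143057*113423) = -396454 + √(-213839 - 16225954111) = -396454 + √(-16226167950) = -396454 + 15*I*√72116302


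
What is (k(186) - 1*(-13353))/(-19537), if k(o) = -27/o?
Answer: -827877/1211294 ≈ -0.68347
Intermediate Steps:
(k(186) - 1*(-13353))/(-19537) = (-27/186 - 1*(-13353))/(-19537) = (-27*1/186 + 13353)*(-1/19537) = (-9/62 + 13353)*(-1/19537) = (827877/62)*(-1/19537) = -827877/1211294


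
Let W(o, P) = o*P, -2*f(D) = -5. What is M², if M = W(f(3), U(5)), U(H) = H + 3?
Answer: 400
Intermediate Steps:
U(H) = 3 + H
f(D) = 5/2 (f(D) = -½*(-5) = 5/2)
W(o, P) = P*o
M = 20 (M = (3 + 5)*(5/2) = 8*(5/2) = 20)
M² = 20² = 400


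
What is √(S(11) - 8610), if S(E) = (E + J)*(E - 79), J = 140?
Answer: I*√18878 ≈ 137.4*I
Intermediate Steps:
S(E) = (-79 + E)*(140 + E) (S(E) = (E + 140)*(E - 79) = (140 + E)*(-79 + E) = (-79 + E)*(140 + E))
√(S(11) - 8610) = √((-11060 + 11² + 61*11) - 8610) = √((-11060 + 121 + 671) - 8610) = √(-10268 - 8610) = √(-18878) = I*√18878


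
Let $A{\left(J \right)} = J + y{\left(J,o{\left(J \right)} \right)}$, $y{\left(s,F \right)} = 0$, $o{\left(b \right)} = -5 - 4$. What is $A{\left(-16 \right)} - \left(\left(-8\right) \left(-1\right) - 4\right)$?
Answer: $-20$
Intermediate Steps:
$o{\left(b \right)} = -9$
$A{\left(J \right)} = J$ ($A{\left(J \right)} = J + 0 = J$)
$A{\left(-16 \right)} - \left(\left(-8\right) \left(-1\right) - 4\right) = -16 - \left(\left(-8\right) \left(-1\right) - 4\right) = -16 - \left(8 - 4\right) = -16 - 4 = -20$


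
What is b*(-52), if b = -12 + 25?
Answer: -676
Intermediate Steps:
b = 13
b*(-52) = 13*(-52) = -676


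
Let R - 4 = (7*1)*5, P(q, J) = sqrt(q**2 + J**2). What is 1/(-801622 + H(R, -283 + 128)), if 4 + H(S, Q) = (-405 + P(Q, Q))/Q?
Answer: -770360075/617538652603703 + 961*sqrt(2)/617538652603703 ≈ -1.2475e-6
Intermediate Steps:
P(q, J) = sqrt(J**2 + q**2)
R = 39 (R = 4 + (7*1)*5 = 4 + 7*5 = 4 + 35 = 39)
H(S, Q) = -4 + (-405 + sqrt(2)*sqrt(Q**2))/Q (H(S, Q) = -4 + (-405 + sqrt(Q**2 + Q**2))/Q = -4 + (-405 + sqrt(2*Q**2))/Q = -4 + (-405 + sqrt(2)*sqrt(Q**2))/Q)
1/(-801622 + H(R, -283 + 128)) = 1/(-801622 + (-405 - 4*(-283 + 128) + sqrt(2)*sqrt((-283 + 128)**2))/(-283 + 128)) = 1/(-801622 + (-405 - 4*(-155) + sqrt(2)*sqrt((-155)**2))/(-155)) = 1/(-801622 - (-405 + 620 + sqrt(2)*sqrt(24025))/155) = 1/(-801622 - (-405 + 620 + sqrt(2)*155)/155) = 1/(-801622 - (-405 + 620 + 155*sqrt(2))/155) = 1/(-801622 - (215 + 155*sqrt(2))/155) = 1/(-801622 + (-43/31 - sqrt(2))) = 1/(-24850325/31 - sqrt(2))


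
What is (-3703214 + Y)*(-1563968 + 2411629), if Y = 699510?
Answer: -2546122736344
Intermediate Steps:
(-3703214 + Y)*(-1563968 + 2411629) = (-3703214 + 699510)*(-1563968 + 2411629) = -3003704*847661 = -2546122736344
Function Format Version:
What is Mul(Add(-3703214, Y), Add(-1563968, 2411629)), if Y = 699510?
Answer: -2546122736344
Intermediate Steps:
Mul(Add(-3703214, Y), Add(-1563968, 2411629)) = Mul(Add(-3703214, 699510), Add(-1563968, 2411629)) = Mul(-3003704, 847661) = -2546122736344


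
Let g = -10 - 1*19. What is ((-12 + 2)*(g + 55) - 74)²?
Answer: 111556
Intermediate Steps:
g = -29 (g = -10 - 19 = -29)
((-12 + 2)*(g + 55) - 74)² = ((-12 + 2)*(-29 + 55) - 74)² = (-10*26 - 74)² = (-260 - 74)² = (-334)² = 111556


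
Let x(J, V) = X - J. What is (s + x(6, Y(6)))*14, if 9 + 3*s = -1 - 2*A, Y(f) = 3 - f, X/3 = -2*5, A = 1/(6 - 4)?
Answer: -1666/3 ≈ -555.33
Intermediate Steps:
A = ½ (A = 1/2 = ½ ≈ 0.50000)
X = -30 (X = 3*(-2*5) = 3*(-10) = -30)
x(J, V) = -30 - J
s = -11/3 (s = -3 + (-1 - 2*½)/3 = -3 + (-1 - 1)/3 = -3 + (⅓)*(-2) = -3 - ⅔ = -11/3 ≈ -3.6667)
(s + x(6, Y(6)))*14 = (-11/3 + (-30 - 1*6))*14 = (-11/3 + (-30 - 6))*14 = (-11/3 - 36)*14 = -119/3*14 = -1666/3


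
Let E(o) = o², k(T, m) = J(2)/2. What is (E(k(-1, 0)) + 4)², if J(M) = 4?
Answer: 64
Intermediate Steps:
k(T, m) = 2 (k(T, m) = 4/2 = 4*(½) = 2)
(E(k(-1, 0)) + 4)² = (2² + 4)² = (4 + 4)² = 8² = 64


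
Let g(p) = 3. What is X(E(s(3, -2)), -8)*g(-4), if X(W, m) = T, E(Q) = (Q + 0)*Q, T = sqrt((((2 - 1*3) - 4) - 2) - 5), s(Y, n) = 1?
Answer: 6*I*sqrt(3) ≈ 10.392*I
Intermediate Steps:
T = 2*I*sqrt(3) (T = sqrt((((2 - 3) - 4) - 2) - 5) = sqrt(((-1 - 4) - 2) - 5) = sqrt((-5 - 2) - 5) = sqrt(-7 - 5) = sqrt(-12) = 2*I*sqrt(3) ≈ 3.4641*I)
E(Q) = Q**2 (E(Q) = Q*Q = Q**2)
X(W, m) = 2*I*sqrt(3)
X(E(s(3, -2)), -8)*g(-4) = (2*I*sqrt(3))*3 = 6*I*sqrt(3)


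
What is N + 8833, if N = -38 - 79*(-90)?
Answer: 15905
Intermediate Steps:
N = 7072 (N = -38 + 7110 = 7072)
N + 8833 = 7072 + 8833 = 15905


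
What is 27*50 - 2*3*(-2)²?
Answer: 1326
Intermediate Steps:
27*50 - 2*3*(-2)² = 1350 - 6*4 = 1350 - 24 = 1326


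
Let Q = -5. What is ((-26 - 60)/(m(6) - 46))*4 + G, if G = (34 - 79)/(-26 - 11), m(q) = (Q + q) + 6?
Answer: 14483/1443 ≈ 10.037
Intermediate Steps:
m(q) = 1 + q (m(q) = (-5 + q) + 6 = 1 + q)
G = 45/37 (G = -45/(-37) = -45*(-1/37) = 45/37 ≈ 1.2162)
((-26 - 60)/(m(6) - 46))*4 + G = ((-26 - 60)/((1 + 6) - 46))*4 + 45/37 = -86/(7 - 46)*4 + 45/37 = -86/(-39)*4 + 45/37 = -86*(-1/39)*4 + 45/37 = (86/39)*4 + 45/37 = 344/39 + 45/37 = 14483/1443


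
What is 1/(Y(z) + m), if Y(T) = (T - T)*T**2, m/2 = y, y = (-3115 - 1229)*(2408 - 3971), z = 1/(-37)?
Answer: 1/13579344 ≈ 7.3641e-8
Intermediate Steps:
z = -1/37 ≈ -0.027027
y = 6789672 (y = -4344*(-1563) = 6789672)
m = 13579344 (m = 2*6789672 = 13579344)
Y(T) = 0 (Y(T) = 0*T**2 = 0)
1/(Y(z) + m) = 1/(0 + 13579344) = 1/13579344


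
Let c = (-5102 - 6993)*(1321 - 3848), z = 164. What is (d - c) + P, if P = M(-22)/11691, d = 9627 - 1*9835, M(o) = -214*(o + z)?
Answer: -357326946031/11691 ≈ -3.0564e+7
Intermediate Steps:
c = 30564065 (c = -12095*(-2527) = 30564065)
M(o) = -35096 - 214*o (M(o) = -214*(o + 164) = -214*(164 + o) = -35096 - 214*o)
d = -208 (d = 9627 - 9835 = -208)
P = -30388/11691 (P = (-35096 - 214*(-22))/11691 = (-35096 + 4708)*(1/11691) = -30388*1/11691 = -30388/11691 ≈ -2.5993)
(d - c) + P = (-208 - 1*30564065) - 30388/11691 = (-208 - 30564065) - 30388/11691 = -30564273 - 30388/11691 = -357326946031/11691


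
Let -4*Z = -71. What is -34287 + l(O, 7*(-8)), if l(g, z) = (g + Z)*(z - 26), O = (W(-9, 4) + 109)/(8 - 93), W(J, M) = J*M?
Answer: -6064253/170 ≈ -35672.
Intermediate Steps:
Z = 71/4 (Z = -¼*(-71) = 71/4 ≈ 17.750)
O = -73/85 (O = (-9*4 + 109)/(8 - 93) = (-36 + 109)/(-85) = 73*(-1/85) = -73/85 ≈ -0.85882)
l(g, z) = (-26 + z)*(71/4 + g) (l(g, z) = (g + 71/4)*(z - 26) = (71/4 + g)*(-26 + z) = (-26 + z)*(71/4 + g))
-34287 + l(O, 7*(-8)) = -34287 + (-923/2 - 26*(-73/85) + 71*(7*(-8))/4 - 511*(-8)/85) = -34287 + (-923/2 + 1898/85 + (71/4)*(-56) - 73/85*(-56)) = -34287 + (-923/2 + 1898/85 - 994 + 4088/85) = -34287 - 235463/170 = -6064253/170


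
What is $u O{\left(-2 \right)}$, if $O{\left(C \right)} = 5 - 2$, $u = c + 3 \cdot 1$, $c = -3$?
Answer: $0$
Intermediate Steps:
$u = 0$ ($u = -3 + 3 \cdot 1 = -3 + 3 = 0$)
$O{\left(C \right)} = 3$ ($O{\left(C \right)} = 5 - 2 = 3$)
$u O{\left(-2 \right)} = 0 \cdot 3 = 0$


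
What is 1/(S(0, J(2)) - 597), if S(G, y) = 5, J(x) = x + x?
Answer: -1/592 ≈ -0.0016892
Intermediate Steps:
J(x) = 2*x
1/(S(0, J(2)) - 597) = 1/(5 - 597) = 1/(-592) = -1/592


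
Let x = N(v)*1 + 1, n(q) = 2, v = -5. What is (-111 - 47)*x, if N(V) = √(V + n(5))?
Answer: -158 - 158*I*√3 ≈ -158.0 - 273.66*I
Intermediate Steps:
N(V) = √(2 + V) (N(V) = √(V + 2) = √(2 + V))
x = 1 + I*√3 (x = √(2 - 5)*1 + 1 = √(-3)*1 + 1 = (I*√3)*1 + 1 = I*√3 + 1 = 1 + I*√3 ≈ 1.0 + 1.732*I)
(-111 - 47)*x = (-111 - 47)*(1 + I*√3) = -158*(1 + I*√3) = -158 - 158*I*√3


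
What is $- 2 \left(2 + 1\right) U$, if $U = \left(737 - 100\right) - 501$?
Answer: $-816$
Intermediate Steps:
$U = 136$ ($U = 637 - 501 = 136$)
$- 2 \left(2 + 1\right) U = - 2 \left(2 + 1\right) 136 = \left(-2\right) 3 \cdot 136 = \left(-6\right) 136 = -816$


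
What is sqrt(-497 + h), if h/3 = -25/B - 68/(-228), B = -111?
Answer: I*sqrt(244845761)/703 ≈ 22.258*I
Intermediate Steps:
h = 1104/703 (h = 3*(-25/(-111) - 68/(-228)) = 3*(-25*(-1/111) - 68*(-1/228)) = 3*(25/111 + 17/57) = 3*(368/703) = 1104/703 ≈ 1.5704)
sqrt(-497 + h) = sqrt(-497 + 1104/703) = sqrt(-348287/703) = I*sqrt(244845761)/703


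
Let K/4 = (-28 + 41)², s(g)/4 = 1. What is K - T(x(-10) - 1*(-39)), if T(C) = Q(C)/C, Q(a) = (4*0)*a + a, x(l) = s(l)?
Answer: 675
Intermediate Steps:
s(g) = 4 (s(g) = 4*1 = 4)
x(l) = 4
Q(a) = a (Q(a) = 0*a + a = 0 + a = a)
T(C) = 1 (T(C) = C/C = 1)
K = 676 (K = 4*(-28 + 41)² = 4*13² = 4*169 = 676)
K - T(x(-10) - 1*(-39)) = 676 - 1*1 = 676 - 1 = 675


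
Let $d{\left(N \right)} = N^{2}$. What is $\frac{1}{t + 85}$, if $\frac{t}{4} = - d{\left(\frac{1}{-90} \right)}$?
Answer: $\frac{2025}{172124} \approx 0.011765$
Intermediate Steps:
$t = - \frac{1}{2025}$ ($t = 4 \left(- \left(\frac{1}{-90}\right)^{2}\right) = 4 \left(- \left(- \frac{1}{90}\right)^{2}\right) = 4 \left(\left(-1\right) \frac{1}{8100}\right) = 4 \left(- \frac{1}{8100}\right) = - \frac{1}{2025} \approx -0.00049383$)
$\frac{1}{t + 85} = \frac{1}{- \frac{1}{2025} + 85} = \frac{1}{\frac{172124}{2025}} = \frac{2025}{172124}$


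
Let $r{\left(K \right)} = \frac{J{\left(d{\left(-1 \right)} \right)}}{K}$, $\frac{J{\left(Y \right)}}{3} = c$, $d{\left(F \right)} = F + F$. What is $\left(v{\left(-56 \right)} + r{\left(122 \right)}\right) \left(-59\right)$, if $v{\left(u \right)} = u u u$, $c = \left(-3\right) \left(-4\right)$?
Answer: $\frac{632040922}{61} \approx 1.0361 \cdot 10^{7}$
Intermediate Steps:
$d{\left(F \right)} = 2 F$
$c = 12$
$J{\left(Y \right)} = 36$ ($J{\left(Y \right)} = 3 \cdot 12 = 36$)
$r{\left(K \right)} = \frac{36}{K}$
$v{\left(u \right)} = u^{3}$ ($v{\left(u \right)} = u^{2} u = u^{3}$)
$\left(v{\left(-56 \right)} + r{\left(122 \right)}\right) \left(-59\right) = \left(\left(-56\right)^{3} + \frac{36}{122}\right) \left(-59\right) = \left(-175616 + 36 \cdot \frac{1}{122}\right) \left(-59\right) = \left(-175616 + \frac{18}{61}\right) \left(-59\right) = \left(- \frac{10712558}{61}\right) \left(-59\right) = \frac{632040922}{61}$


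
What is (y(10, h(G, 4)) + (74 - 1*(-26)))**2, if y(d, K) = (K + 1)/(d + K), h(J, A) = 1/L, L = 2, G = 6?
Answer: 491401/49 ≈ 10029.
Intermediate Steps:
h(J, A) = 1/2
y(d, K) = (1 + K)/(K + d)
(y(10, h(G, 4)) + (74 - 1*(-26)))**2 = ((1 + 1/2)/(1/2 + 10) + (74 - 1*(-26)))**2 = ((3/2)/(21/2) + (74 + 26))**2 = ((2/21)*(3/2) + 100)**2 = (1/7 + 100)**2 = (701/7)**2 = 491401/49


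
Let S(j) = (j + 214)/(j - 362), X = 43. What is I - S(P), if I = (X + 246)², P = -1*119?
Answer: 40173696/481 ≈ 83521.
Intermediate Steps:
P = -119
S(j) = (214 + j)/(-362 + j)
I = 83521 (I = (43 + 246)² = 289² = 83521)
I - S(P) = 83521 - (214 - 119)/(-362 - 119) = 83521 - 95/(-481) = 83521 - (-1)*95/481 = 83521 - 1*(-95/481) = 83521 + 95/481 = 40173696/481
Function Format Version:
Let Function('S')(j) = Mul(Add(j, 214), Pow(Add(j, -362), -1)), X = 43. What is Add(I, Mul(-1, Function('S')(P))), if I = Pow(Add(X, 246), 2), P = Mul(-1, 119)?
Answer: Rational(40173696, 481) ≈ 83521.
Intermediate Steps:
P = -119
Function('S')(j) = Mul(Pow(Add(-362, j), -1), Add(214, j)) (Function('S')(j) = Mul(Add(214, j), Pow(Add(-362, j), -1)) = Mul(Pow(Add(-362, j), -1), Add(214, j)))
I = 83521 (I = Pow(Add(43, 246), 2) = Pow(289, 2) = 83521)
Add(I, Mul(-1, Function('S')(P))) = Add(83521, Mul(-1, Mul(Pow(Add(-362, -119), -1), Add(214, -119)))) = Add(83521, Mul(-1, Mul(Pow(-481, -1), 95))) = Add(83521, Mul(-1, Mul(Rational(-1, 481), 95))) = Add(83521, Mul(-1, Rational(-95, 481))) = Add(83521, Rational(95, 481)) = Rational(40173696, 481)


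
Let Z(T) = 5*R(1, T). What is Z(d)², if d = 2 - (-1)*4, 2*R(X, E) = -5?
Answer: 625/4 ≈ 156.25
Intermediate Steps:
R(X, E) = -5/2 (R(X, E) = (½)*(-5) = -5/2)
d = 6 (d = 2 - 1*(-4) = 2 + 4 = 6)
Z(T) = -25/2 (Z(T) = 5*(-5/2) = -25/2)
Z(d)² = (-25/2)² = 625/4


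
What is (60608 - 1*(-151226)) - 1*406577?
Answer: -194743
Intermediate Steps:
(60608 - 1*(-151226)) - 1*406577 = (60608 + 151226) - 406577 = 211834 - 406577 = -194743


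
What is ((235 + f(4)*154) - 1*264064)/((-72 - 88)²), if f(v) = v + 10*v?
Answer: -257053/25600 ≈ -10.041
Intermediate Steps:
f(v) = 11*v
((235 + f(4)*154) - 1*264064)/((-72 - 88)²) = ((235 + (11*4)*154) - 1*264064)/((-72 - 88)²) = ((235 + 44*154) - 264064)/((-160)²) = ((235 + 6776) - 264064)/25600 = (7011 - 264064)*(1/25600) = -257053*1/25600 = -257053/25600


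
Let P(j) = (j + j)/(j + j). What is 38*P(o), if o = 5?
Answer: 38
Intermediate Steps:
P(j) = 1 (P(j) = (2*j)/((2*j)) = (2*j)*(1/(2*j)) = 1)
38*P(o) = 38*1 = 38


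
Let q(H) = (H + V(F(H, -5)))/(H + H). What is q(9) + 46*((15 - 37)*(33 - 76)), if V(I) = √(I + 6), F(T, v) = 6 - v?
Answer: 87033/2 + √17/18 ≈ 43517.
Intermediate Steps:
V(I) = √(6 + I)
q(H) = (H + √17)/(2*H) (q(H) = (H + √(6 + (6 - 1*(-5))))/(H + H) = (H + √(6 + (6 + 5)))/((2*H)) = (H + √(6 + 11))*(1/(2*H)) = (H + √17)*(1/(2*H)) = (H + √17)/(2*H))
q(9) + 46*((15 - 37)*(33 - 76)) = (½)*(9 + √17)/9 + 46*((15 - 37)*(33 - 76)) = (½)*(⅑)*(9 + √17) + 46*(-22*(-43)) = (½ + √17/18) + 46*946 = (½ + √17/18) + 43516 = 87033/2 + √17/18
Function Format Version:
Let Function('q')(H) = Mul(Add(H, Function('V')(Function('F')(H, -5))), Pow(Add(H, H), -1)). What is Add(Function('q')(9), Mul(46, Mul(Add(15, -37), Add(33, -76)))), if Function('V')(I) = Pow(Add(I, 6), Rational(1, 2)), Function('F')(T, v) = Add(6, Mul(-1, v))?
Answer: Add(Rational(87033, 2), Mul(Rational(1, 18), Pow(17, Rational(1, 2)))) ≈ 43517.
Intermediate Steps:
Function('V')(I) = Pow(Add(6, I), Rational(1, 2))
Function('q')(H) = Mul(Rational(1, 2), Pow(H, -1), Add(H, Pow(17, Rational(1, 2)))) (Function('q')(H) = Mul(Add(H, Pow(Add(6, Add(6, Mul(-1, -5))), Rational(1, 2))), Pow(Add(H, H), -1)) = Mul(Add(H, Pow(Add(6, Add(6, 5)), Rational(1, 2))), Pow(Mul(2, H), -1)) = Mul(Add(H, Pow(Add(6, 11), Rational(1, 2))), Mul(Rational(1, 2), Pow(H, -1))) = Mul(Add(H, Pow(17, Rational(1, 2))), Mul(Rational(1, 2), Pow(H, -1))) = Mul(Rational(1, 2), Pow(H, -1), Add(H, Pow(17, Rational(1, 2)))))
Add(Function('q')(9), Mul(46, Mul(Add(15, -37), Add(33, -76)))) = Add(Mul(Rational(1, 2), Pow(9, -1), Add(9, Pow(17, Rational(1, 2)))), Mul(46, Mul(Add(15, -37), Add(33, -76)))) = Add(Mul(Rational(1, 2), Rational(1, 9), Add(9, Pow(17, Rational(1, 2)))), Mul(46, Mul(-22, -43))) = Add(Add(Rational(1, 2), Mul(Rational(1, 18), Pow(17, Rational(1, 2)))), Mul(46, 946)) = Add(Add(Rational(1, 2), Mul(Rational(1, 18), Pow(17, Rational(1, 2)))), 43516) = Add(Rational(87033, 2), Mul(Rational(1, 18), Pow(17, Rational(1, 2))))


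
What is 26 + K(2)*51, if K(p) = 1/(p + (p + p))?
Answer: 69/2 ≈ 34.500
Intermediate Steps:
K(p) = 1/(3*p) (K(p) = 1/(p + 2*p) = 1/(3*p))
26 + K(2)*51 = 26 + ((⅓)/2)*51 = 26 + ((⅓)*(½))*51 = 26 + (⅙)*51 = 26 + 17/2 = 69/2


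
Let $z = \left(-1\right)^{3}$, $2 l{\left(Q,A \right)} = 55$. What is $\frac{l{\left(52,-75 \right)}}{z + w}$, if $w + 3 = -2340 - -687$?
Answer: $- \frac{55}{3314} \approx -0.016596$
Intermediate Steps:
$l{\left(Q,A \right)} = \frac{55}{2}$ ($l{\left(Q,A \right)} = \frac{1}{2} \cdot 55 = \frac{55}{2}$)
$z = -1$
$w = -1656$ ($w = -3 - 1653 = -1656$)
$\frac{l{\left(52,-75 \right)}}{z + w} = \frac{55}{2 \left(-1 - 1656\right)} = \frac{55}{2 \left(-1657\right)} = \frac{55}{2} \left(- \frac{1}{1657}\right) = - \frac{55}{3314}$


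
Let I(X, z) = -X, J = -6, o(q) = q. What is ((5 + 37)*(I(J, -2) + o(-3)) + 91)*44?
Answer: 9548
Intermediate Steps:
((5 + 37)*(I(J, -2) + o(-3)) + 91)*44 = ((5 + 37)*(-1*(-6) - 3) + 91)*44 = (42*(6 - 3) + 91)*44 = (42*3 + 91)*44 = (126 + 91)*44 = 217*44 = 9548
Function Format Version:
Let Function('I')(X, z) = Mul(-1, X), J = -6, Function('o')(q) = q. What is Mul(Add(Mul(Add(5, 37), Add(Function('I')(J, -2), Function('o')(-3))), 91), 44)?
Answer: 9548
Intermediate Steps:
Mul(Add(Mul(Add(5, 37), Add(Function('I')(J, -2), Function('o')(-3))), 91), 44) = Mul(Add(Mul(Add(5, 37), Add(Mul(-1, -6), -3)), 91), 44) = Mul(Add(Mul(42, Add(6, -3)), 91), 44) = Mul(Add(Mul(42, 3), 91), 44) = Mul(Add(126, 91), 44) = Mul(217, 44) = 9548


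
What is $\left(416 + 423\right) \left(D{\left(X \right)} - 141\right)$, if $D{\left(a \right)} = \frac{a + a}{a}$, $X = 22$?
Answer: $-116621$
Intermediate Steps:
$D{\left(a \right)} = 2$ ($D{\left(a \right)} = \frac{2 a}{a} = 2$)
$\left(416 + 423\right) \left(D{\left(X \right)} - 141\right) = \left(416 + 423\right) \left(2 - 141\right) = 839 \left(-139\right) = -116621$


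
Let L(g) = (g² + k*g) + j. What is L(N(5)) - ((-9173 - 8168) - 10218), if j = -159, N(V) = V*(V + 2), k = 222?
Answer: 36395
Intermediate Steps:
N(V) = V*(2 + V)
L(g) = -159 + g² + 222*g (L(g) = (g² + 222*g) - 159 = -159 + g² + 222*g)
L(N(5)) - ((-9173 - 8168) - 10218) = (-159 + (5*(2 + 5))² + 222*(5*(2 + 5))) - ((-9173 - 8168) - 10218) = (-159 + (5*7)² + 222*(5*7)) - (-17341 - 10218) = (-159 + 35² + 222*35) - 1*(-27559) = (-159 + 1225 + 7770) + 27559 = 8836 + 27559 = 36395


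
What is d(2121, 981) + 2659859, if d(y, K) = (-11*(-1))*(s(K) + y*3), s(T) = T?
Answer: 2740643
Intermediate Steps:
d(y, K) = 11*K + 33*y (d(y, K) = (-11*(-1))*(K + y*3) = 11*(K + 3*y) = 11*K + 33*y)
d(2121, 981) + 2659859 = (11*981 + 33*2121) + 2659859 = (10791 + 69993) + 2659859 = 80784 + 2659859 = 2740643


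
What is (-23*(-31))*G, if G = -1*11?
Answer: -7843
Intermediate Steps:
G = -11
(-23*(-31))*G = -23*(-31)*(-11) = 713*(-11) = -7843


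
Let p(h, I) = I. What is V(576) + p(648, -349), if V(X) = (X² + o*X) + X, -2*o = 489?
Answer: 191171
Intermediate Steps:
o = -489/2 (o = -½*489 = -489/2 ≈ -244.50)
V(X) = X² - 487*X/2 (V(X) = (X² - 489*X/2) + X = X² - 487*X/2)
V(576) + p(648, -349) = (½)*576*(-487 + 2*576) - 349 = (½)*576*(-487 + 1152) - 349 = (½)*576*665 - 349 = 191520 - 349 = 191171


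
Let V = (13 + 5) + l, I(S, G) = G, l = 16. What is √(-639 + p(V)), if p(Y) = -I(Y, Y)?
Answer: I*√673 ≈ 25.942*I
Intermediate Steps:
V = 34 (V = (13 + 5) + 16 = 18 + 16 = 34)
p(Y) = -Y
√(-639 + p(V)) = √(-639 - 1*34) = √(-639 - 34) = √(-673) = I*√673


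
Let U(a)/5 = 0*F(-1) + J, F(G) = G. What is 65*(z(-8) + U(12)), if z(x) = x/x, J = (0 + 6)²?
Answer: 11765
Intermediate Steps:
J = 36 (J = 6² = 36)
z(x) = 1
U(a) = 180 (U(a) = 5*(0*(-1) + 36) = 5*(0 + 36) = 5*36 = 180)
65*(z(-8) + U(12)) = 65*(1 + 180) = 65*181 = 11765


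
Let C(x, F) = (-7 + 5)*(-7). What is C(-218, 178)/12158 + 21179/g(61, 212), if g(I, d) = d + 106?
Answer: 128749367/1933122 ≈ 66.602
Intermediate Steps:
C(x, F) = 14 (C(x, F) = -2*(-7) = 14)
g(I, d) = 106 + d
C(-218, 178)/12158 + 21179/g(61, 212) = 14/12158 + 21179/(106 + 212) = 14*(1/12158) + 21179/318 = 7/6079 + 21179*(1/318) = 7/6079 + 21179/318 = 128749367/1933122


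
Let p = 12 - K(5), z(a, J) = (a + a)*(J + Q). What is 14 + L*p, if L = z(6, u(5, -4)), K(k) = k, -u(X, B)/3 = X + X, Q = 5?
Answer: -2086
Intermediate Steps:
u(X, B) = -6*X (u(X, B) = -3*(X + X) = -6*X)
z(a, J) = 2*a*(5 + J) (z(a, J) = (a + a)*(J + 5) = (2*a)*(5 + J) = 2*a*(5 + J))
p = 7 (p = 12 - 1*5 = 12 - 5 = 7)
L = -300 (L = 2*6*(5 - 6*5) = 2*6*(5 - 30) = 2*6*(-25) = -300)
14 + L*p = 14 - 300*7 = 14 - 2100 = -2086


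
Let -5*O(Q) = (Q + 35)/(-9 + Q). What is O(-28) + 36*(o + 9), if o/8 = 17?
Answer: 965707/185 ≈ 5220.0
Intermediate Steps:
o = 136 (o = 8*17 = 136)
O(Q) = -(35 + Q)/(5*(-9 + Q)) (O(Q) = -(Q + 35)/(5*(-9 + Q)) = -(35 + Q)/(5*(-9 + Q)))
O(-28) + 36*(o + 9) = (-35 - 1*(-28))/(5*(-9 - 28)) + 36*(136 + 9) = (⅕)*(-35 + 28)/(-37) + 36*145 = (⅕)*(-1/37)*(-7) + 5220 = 7/185 + 5220 = 965707/185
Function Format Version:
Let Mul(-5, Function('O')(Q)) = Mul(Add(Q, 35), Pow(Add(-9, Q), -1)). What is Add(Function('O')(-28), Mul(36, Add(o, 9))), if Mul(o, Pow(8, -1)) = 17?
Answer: Rational(965707, 185) ≈ 5220.0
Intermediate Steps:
o = 136 (o = Mul(8, 17) = 136)
Function('O')(Q) = Mul(Rational(-1, 5), Pow(Add(-9, Q), -1), Add(35, Q)) (Function('O')(Q) = Mul(Rational(-1, 5), Mul(Add(Q, 35), Pow(Add(-9, Q), -1))) = Mul(Rational(-1, 5), Mul(Add(35, Q), Pow(Add(-9, Q), -1))) = Mul(Rational(-1, 5), Mul(Pow(Add(-9, Q), -1), Add(35, Q))) = Mul(Rational(-1, 5), Pow(Add(-9, Q), -1), Add(35, Q)))
Add(Function('O')(-28), Mul(36, Add(o, 9))) = Add(Mul(Rational(1, 5), Pow(Add(-9, -28), -1), Add(-35, Mul(-1, -28))), Mul(36, Add(136, 9))) = Add(Mul(Rational(1, 5), Pow(-37, -1), Add(-35, 28)), Mul(36, 145)) = Add(Mul(Rational(1, 5), Rational(-1, 37), -7), 5220) = Add(Rational(7, 185), 5220) = Rational(965707, 185)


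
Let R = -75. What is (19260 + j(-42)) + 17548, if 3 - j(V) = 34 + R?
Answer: 36852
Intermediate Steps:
j(V) = 44 (j(V) = 3 - (34 - 75) = 3 - 1*(-41) = 3 + 41 = 44)
(19260 + j(-42)) + 17548 = (19260 + 44) + 17548 = 19304 + 17548 = 36852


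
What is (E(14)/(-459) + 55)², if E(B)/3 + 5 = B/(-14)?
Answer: 7879249/2601 ≈ 3029.3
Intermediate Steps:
E(B) = -15 - 3*B/14 (E(B) = -15 + 3*(B/(-14)) = -15 + 3*(B*(-1/14)) = -15 + 3*(-B/14) = -15 - 3*B/14)
(E(14)/(-459) + 55)² = ((-15 - 3/14*14)/(-459) + 55)² = ((-15 - 3)*(-1/459) + 55)² = (-18*(-1/459) + 55)² = (2/51 + 55)² = (2807/51)² = 7879249/2601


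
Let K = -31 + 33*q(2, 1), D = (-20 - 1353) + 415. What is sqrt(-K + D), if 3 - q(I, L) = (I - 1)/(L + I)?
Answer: I*sqrt(1015) ≈ 31.859*I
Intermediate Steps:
q(I, L) = 3 - (-1 + I)/(I + L) (q(I, L) = 3 - (I - 1)/(L + I) = 3 - (-1 + I)/(I + L))
D = -958 (D = -1373 + 415 = -958)
K = 57 (K = -31 + 33*((1 + 2*2 + 3*1)/(2 + 1)) = -31 + 33*((1 + 4 + 3)/3) = -31 + 33*((1/3)*8) = -31 + 33*(8/3) = -31 + 88 = 57)
sqrt(-K + D) = sqrt(-1*57 - 958) = sqrt(-57 - 958) = sqrt(-1015) = I*sqrt(1015)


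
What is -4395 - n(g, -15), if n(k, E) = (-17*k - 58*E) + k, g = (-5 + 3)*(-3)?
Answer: -5169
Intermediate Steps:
g = 6 (g = -2*(-3) = 6)
n(k, E) = -58*E - 16*k (n(k, E) = (-58*E - 17*k) + k = -58*E - 16*k)
-4395 - n(g, -15) = -4395 - (-58*(-15) - 16*6) = -4395 - (870 - 96) = -4395 - 1*774 = -4395 - 774 = -5169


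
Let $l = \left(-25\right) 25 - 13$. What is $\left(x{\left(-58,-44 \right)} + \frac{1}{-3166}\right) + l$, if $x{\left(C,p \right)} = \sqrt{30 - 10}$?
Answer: $- \frac{2019909}{3166} + 2 \sqrt{5} \approx -633.53$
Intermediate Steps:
$x{\left(C,p \right)} = 2 \sqrt{5}$ ($x{\left(C,p \right)} = \sqrt{20} = 2 \sqrt{5}$)
$l = -638$ ($l = -625 - 13 = -638$)
$\left(x{\left(-58,-44 \right)} + \frac{1}{-3166}\right) + l = \left(2 \sqrt{5} + \frac{1}{-3166}\right) - 638 = \left(2 \sqrt{5} - \frac{1}{3166}\right) - 638 = \left(- \frac{1}{3166} + 2 \sqrt{5}\right) - 638 = - \frac{2019909}{3166} + 2 \sqrt{5}$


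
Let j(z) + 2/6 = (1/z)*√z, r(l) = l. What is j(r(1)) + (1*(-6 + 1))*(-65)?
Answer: 977/3 ≈ 325.67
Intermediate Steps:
j(z) = -⅓ + z^(-½) (j(z) = -⅓ + (1/z)*√z = -⅓ + √z/z = -⅓ + z^(-½))
j(r(1)) + (1*(-6 + 1))*(-65) = (-⅓ + 1^(-½)) + (1*(-6 + 1))*(-65) = (-⅓ + 1) + (1*(-5))*(-65) = ⅔ - 5*(-65) = ⅔ + 325 = 977/3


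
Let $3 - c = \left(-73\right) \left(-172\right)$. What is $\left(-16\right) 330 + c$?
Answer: $-17833$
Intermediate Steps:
$c = -12553$ ($c = 3 - \left(-73\right) \left(-172\right) = 3 - 12556 = -12553$)
$\left(-16\right) 330 + c = \left(-16\right) 330 - 12553 = -5280 - 12553 = -17833$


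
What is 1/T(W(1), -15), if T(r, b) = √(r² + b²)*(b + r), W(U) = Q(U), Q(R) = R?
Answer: -√226/3164 ≈ -0.0047514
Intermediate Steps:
W(U) = U
T(r, b) = √(b² + r²)*(b + r)
1/T(W(1), -15) = 1/(√((-15)² + 1²)*(-15 + 1)) = 1/(√(225 + 1)*(-14)) = 1/(√226*(-14)) = 1/(-14*√226) = -√226/3164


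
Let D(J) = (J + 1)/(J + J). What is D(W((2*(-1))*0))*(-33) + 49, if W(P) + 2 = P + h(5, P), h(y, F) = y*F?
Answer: 163/4 ≈ 40.750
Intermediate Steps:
h(y, F) = F*y
W(P) = -2 + 6*P (W(P) = -2 + (P + P*5) = -2 + (P + 5*P) = -2 + 6*P)
D(J) = (1 + J)/(2*J) (D(J) = (1 + J)/((2*J)) = (1 + J)*(1/(2*J)) = (1 + J)/(2*J))
D(W((2*(-1))*0))*(-33) + 49 = ((1 + (-2 + 6*((2*(-1))*0)))/(2*(-2 + 6*((2*(-1))*0))))*(-33) + 49 = ((1 + (-2 + 6*(-2*0)))/(2*(-2 + 6*(-2*0))))*(-33) + 49 = ((1 + (-2 + 6*0))/(2*(-2 + 6*0)))*(-33) + 49 = ((1 + (-2 + 0))/(2*(-2 + 0)))*(-33) + 49 = ((½)*(1 - 2)/(-2))*(-33) + 49 = ((½)*(-½)*(-1))*(-33) + 49 = (¼)*(-33) + 49 = -33/4 + 49 = 163/4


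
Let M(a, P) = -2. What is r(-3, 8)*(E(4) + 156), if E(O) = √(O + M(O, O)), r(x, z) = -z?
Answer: -1248 - 8*√2 ≈ -1259.3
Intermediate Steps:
E(O) = √(-2 + O) (E(O) = √(O - 2) = √(-2 + O))
r(-3, 8)*(E(4) + 156) = (-1*8)*(√(-2 + 4) + 156) = -8*(√2 + 156) = -8*(156 + √2) = -1248 - 8*√2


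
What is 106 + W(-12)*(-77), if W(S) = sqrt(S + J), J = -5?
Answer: 106 - 77*I*sqrt(17) ≈ 106.0 - 317.48*I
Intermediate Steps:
W(S) = sqrt(-5 + S) (W(S) = sqrt(S - 5) = sqrt(-5 + S))
106 + W(-12)*(-77) = 106 + sqrt(-5 - 12)*(-77) = 106 + sqrt(-17)*(-77) = 106 + (I*sqrt(17))*(-77) = 106 - 77*I*sqrt(17)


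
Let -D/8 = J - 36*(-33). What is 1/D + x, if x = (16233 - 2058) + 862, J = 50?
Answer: 148926447/9904 ≈ 15037.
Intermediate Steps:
D = -9904 (D = -8*(50 - 36*(-33)) = -8*(50 + 1188) = -8*1238 = -9904)
x = 15037 (x = 14175 + 862 = 15037)
1/D + x = 1/(-9904) + 15037 = -1/9904 + 15037 = 148926447/9904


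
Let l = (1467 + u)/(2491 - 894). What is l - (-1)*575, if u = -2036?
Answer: 917706/1597 ≈ 574.64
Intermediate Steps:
l = -569/1597 (l = (1467 - 2036)/(2491 - 894) = -569/1597 ≈ -0.35629)
l - (-1)*575 = -569/1597 - (-1)*575 = -569/1597 - 1*(-575) = -569/1597 + 575 = 917706/1597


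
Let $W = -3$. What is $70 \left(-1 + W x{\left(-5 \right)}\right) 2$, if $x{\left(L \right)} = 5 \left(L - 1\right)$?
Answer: $12460$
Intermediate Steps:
$x{\left(L \right)} = -5 + 5 L$ ($x{\left(L \right)} = 5 \left(-1 + L\right) = -5 + 5 L$)
$70 \left(-1 + W x{\left(-5 \right)}\right) 2 = 70 \left(-1 - 3 \left(-5 + 5 \left(-5\right)\right)\right) 2 = 70 \left(-1 - 3 \left(-5 - 25\right)\right) 2 = 70 \left(-1 - -90\right) 2 = 70 \left(-1 + 90\right) 2 = 70 \cdot 89 \cdot 2 = 70 \cdot 178 = 12460$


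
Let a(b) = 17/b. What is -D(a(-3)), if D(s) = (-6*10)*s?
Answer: -340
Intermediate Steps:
D(s) = -60*s
-D(a(-3)) = -(-60)*17/(-3) = -(-60)*17*(-⅓) = -(-60)*(-17)/3 = -1*340 = -340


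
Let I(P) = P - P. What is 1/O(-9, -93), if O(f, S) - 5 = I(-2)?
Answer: 1/5 ≈ 0.20000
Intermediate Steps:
I(P) = 0
O(f, S) = 5 (O(f, S) = 5 + 0 = 5)
1/O(-9, -93) = 1/5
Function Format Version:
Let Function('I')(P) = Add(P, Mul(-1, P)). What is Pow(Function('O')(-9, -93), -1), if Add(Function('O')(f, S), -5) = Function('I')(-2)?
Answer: Rational(1, 5) ≈ 0.20000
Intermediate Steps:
Function('I')(P) = 0
Function('O')(f, S) = 5 (Function('O')(f, S) = Add(5, 0) = 5)
Pow(Function('O')(-9, -93), -1) = Pow(5, -1) = Rational(1, 5)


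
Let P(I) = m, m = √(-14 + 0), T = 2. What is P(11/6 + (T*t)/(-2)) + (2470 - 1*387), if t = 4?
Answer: 2083 + I*√14 ≈ 2083.0 + 3.7417*I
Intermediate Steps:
m = I*√14 (m = √(-14) = I*√14 ≈ 3.7417*I)
P(I) = I*√14
P(11/6 + (T*t)/(-2)) + (2470 - 1*387) = I*√14 + (2470 - 1*387) = I*√14 + (2470 - 387) = I*√14 + 2083 = 2083 + I*√14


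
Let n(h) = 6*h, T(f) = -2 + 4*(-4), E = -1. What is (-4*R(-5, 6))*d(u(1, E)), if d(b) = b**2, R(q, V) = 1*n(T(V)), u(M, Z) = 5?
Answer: 10800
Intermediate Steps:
T(f) = -18 (T(f) = -2 - 16 = -18)
R(q, V) = -108 (R(q, V) = 1*(6*(-18)) = 1*(-108) = -108)
(-4*R(-5, 6))*d(u(1, E)) = -4*(-108)*5**2 = 432*25 = 10800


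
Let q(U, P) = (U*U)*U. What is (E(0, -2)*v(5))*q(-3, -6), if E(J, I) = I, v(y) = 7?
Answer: 378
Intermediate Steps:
q(U, P) = U³ (q(U, P) = U²*U = U³)
(E(0, -2)*v(5))*q(-3, -6) = -2*7*(-3)³ = -14*(-27) = 378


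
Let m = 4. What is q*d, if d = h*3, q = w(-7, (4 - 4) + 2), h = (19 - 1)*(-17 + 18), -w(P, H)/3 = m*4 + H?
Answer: -2916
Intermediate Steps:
w(P, H) = -48 - 3*H (w(P, H) = -3*(4*4 + H) = -3*(16 + H) = -48 - 3*H)
h = 18 (h = 18*1 = 18)
q = -54 (q = -48 - 3*((4 - 4) + 2) = -48 - 3*(0 + 2) = -48 - 3*2 = -48 - 6 = -54)
d = 54 (d = 18*3 = 54)
q*d = -54*54 = -2916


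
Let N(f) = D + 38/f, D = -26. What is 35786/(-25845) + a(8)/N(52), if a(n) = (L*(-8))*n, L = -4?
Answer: -65178574/5660055 ≈ -11.516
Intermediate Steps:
a(n) = 32*n (a(n) = (-4*(-8))*n = 32*n)
N(f) = -26 + 38/f
35786/(-25845) + a(8)/N(52) = 35786/(-25845) + (32*8)/(-26 + 38/52) = 35786*(-1/25845) + 256/(-26 + 38*(1/52)) = -35786/25845 + 256/(-26 + 19/26) = -35786/25845 + 256/(-657/26) = -35786/25845 + 256*(-26/657) = -35786/25845 - 6656/657 = -65178574/5660055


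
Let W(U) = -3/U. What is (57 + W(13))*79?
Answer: 58302/13 ≈ 4484.8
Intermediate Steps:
(57 + W(13))*79 = (57 - 3/13)*79 = (738/13)*79 = 58302/13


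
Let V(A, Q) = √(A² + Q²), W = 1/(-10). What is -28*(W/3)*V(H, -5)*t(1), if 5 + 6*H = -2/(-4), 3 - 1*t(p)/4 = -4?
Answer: 98*√409/15 ≈ 132.13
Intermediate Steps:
t(p) = 28 (t(p) = 12 - 4*(-4) = 12 + 16 = 28)
W = -⅒ ≈ -0.10000
H = -¾ (H = -⅚ + (-2/(-4))/6 = -⅚ + (-2*(-¼))/6 = -⅚ + (⅙)*(½) = -⅚ + 1/12 = -¾ ≈ -0.75000)
-28*(W/3)*V(H, -5)*t(1) = -28*(-⅒/3)*√((-¾)² + (-5)²)*28 = -28*(-⅒*⅓)*√(9/16 + 25)*28 = -28*(-√409/120)*28 = -(-98)*√409/15 = 98*√409/15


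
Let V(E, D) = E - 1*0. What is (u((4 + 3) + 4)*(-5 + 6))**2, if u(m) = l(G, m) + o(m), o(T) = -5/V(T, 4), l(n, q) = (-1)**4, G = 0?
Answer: 36/121 ≈ 0.29752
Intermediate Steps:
V(E, D) = E (V(E, D) = E + 0 = E)
l(n, q) = 1
o(T) = -5/T
u(m) = 1 - 5/m
(u((4 + 3) + 4)*(-5 + 6))**2 = (((-5 + ((4 + 3) + 4))/((4 + 3) + 4))*(-5 + 6))**2 = (((-5 + (7 + 4))/(7 + 4))*1)**2 = (((-5 + 11)/11)*1)**2 = (((1/11)*6)*1)**2 = ((6/11)*1)**2 = (6/11)**2 = 36/121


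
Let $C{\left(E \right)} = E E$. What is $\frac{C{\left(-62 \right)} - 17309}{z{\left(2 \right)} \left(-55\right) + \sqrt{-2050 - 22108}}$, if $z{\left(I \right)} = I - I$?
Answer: $\frac{13465 i \sqrt{24158}}{24158} \approx 86.631 i$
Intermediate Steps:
$z{\left(I \right)} = 0$
$C{\left(E \right)} = E^{2}$
$\frac{C{\left(-62 \right)} - 17309}{z{\left(2 \right)} \left(-55\right) + \sqrt{-2050 - 22108}} = \frac{\left(-62\right)^{2} - 17309}{0 \left(-55\right) + \sqrt{-2050 - 22108}} = \frac{3844 - 17309}{0 + \sqrt{-24158}} = \frac{3844 - 17309}{0 + i \sqrt{24158}} = - \frac{13465}{i \sqrt{24158}} = - 13465 \left(- \frac{i \sqrt{24158}}{24158}\right) = \frac{13465 i \sqrt{24158}}{24158}$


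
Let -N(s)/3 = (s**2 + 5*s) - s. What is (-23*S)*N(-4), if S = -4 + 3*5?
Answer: 0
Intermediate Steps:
S = 11 (S = -4 + 15 = 11)
N(s) = -12*s - 3*s**2 (N(s) = -3*((s**2 + 5*s) - s) = -3*(s**2 + 4*s) = -12*s - 3*s**2)
(-23*S)*N(-4) = (-23*11)*(-3*(-4)*(4 - 4)) = -(-759)*(-4)*0 = -253*0 = 0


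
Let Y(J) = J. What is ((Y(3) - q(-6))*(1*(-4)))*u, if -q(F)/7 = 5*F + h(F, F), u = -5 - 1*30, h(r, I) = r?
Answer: -34860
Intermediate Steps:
u = -35 (u = -5 - 30 = -35)
q(F) = -42*F (q(F) = -7*(5*F + F) = -42*F)
((Y(3) - q(-6))*(1*(-4)))*u = ((3 - (-42)*(-6))*(1*(-4)))*(-35) = ((3 - 1*252)*(-4))*(-35) = ((3 - 252)*(-4))*(-35) = -249*(-4)*(-35) = 996*(-35) = -34860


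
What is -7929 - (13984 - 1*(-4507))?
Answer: -26420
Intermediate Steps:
-7929 - (13984 - 1*(-4507)) = -7929 - (13984 + 4507) = -7929 - 1*18491 = -7929 - 18491 = -26420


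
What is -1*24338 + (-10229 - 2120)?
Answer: -36687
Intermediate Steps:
-1*24338 + (-10229 - 2120) = -24338 - 12349 = -36687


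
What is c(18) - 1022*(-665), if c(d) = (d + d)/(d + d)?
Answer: 679631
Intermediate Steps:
c(d) = 1 (c(d) = (2*d)/((2*d)) = (2*d)*(1/(2*d)) = 1)
c(18) - 1022*(-665) = 1 - 1022*(-665) = 1 + 679630 = 679631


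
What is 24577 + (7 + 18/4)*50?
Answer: 25152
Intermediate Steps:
24577 + (7 + 18/4)*50 = 24577 + (7 + 18*(¼))*50 = 24577 + (7 + 9/2)*50 = 24577 + (23/2)*50 = 24577 + 575 = 25152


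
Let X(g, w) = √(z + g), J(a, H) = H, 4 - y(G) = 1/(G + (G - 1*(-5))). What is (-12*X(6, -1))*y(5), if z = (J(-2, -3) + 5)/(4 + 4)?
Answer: -118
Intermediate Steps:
y(G) = 4 - 1/(5 + 2*G) (y(G) = 4 - 1/(G + (G - 1*(-5))) = 4 - 1/(G + (G + 5)) = 4 - 1/(G + (5 + G)) = 4 - 1/(5 + 2*G))
z = ¼ (z = (-3 + 5)/(4 + 4) = 2/8 = 2*(⅛) = ¼ ≈ 0.25000)
X(g, w) = √(¼ + g)
(-12*X(6, -1))*y(5) = (-6*√(1 + 4*6))*((19 + 8*5)/(5 + 2*5)) = (-6*√(1 + 24))*((19 + 40)/(5 + 10)) = (-6*√25)*(59/15) = (-6*5)*((1/15)*59) = -12*5/2*(59/15) = -30*59/15 = -118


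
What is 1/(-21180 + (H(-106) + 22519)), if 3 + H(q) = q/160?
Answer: 80/106827 ≈ 0.00074887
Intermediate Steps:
H(q) = -3 + q/160
1/(-21180 + (H(-106) + 22519)) = 1/(-21180 + ((-3 + (1/160)*(-106)) + 22519)) = 1/(-21180 + ((-3 - 53/80) + 22519)) = 1/(-21180 + (-293/80 + 22519)) = 1/(-21180 + 1801227/80) = 1/(106827/80) = 80/106827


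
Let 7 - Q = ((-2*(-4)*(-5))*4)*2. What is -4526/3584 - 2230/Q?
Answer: -4736161/585984 ≈ -8.0824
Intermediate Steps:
Q = 327 (Q = 7 - (-2*(-4)*(-5))*4*2 = 7 - (8*(-5))*4*2 = 7 - (-40*4)*2 = 7 - (-160)*2 = 7 - 1*(-320) = 7 + 320 = 327)
-4526/3584 - 2230/Q = -4526/3584 - 2230/327 = -4526*1/3584 - 2230*1/327 = -2263/1792 - 2230/327 = -4736161/585984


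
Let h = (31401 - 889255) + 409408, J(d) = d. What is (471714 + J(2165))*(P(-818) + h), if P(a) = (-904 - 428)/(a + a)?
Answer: -86916081290199/409 ≈ -2.1251e+11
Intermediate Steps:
h = -448446 (h = -857854 + 409408 = -448446)
P(a) = -666/a (P(a) = -1332*1/(2*a) = -666/a)
(471714 + J(2165))*(P(-818) + h) = (471714 + 2165)*(-666/(-818) - 448446) = 473879*(-666*(-1/818) - 448446) = 473879*(333/409 - 448446) = 473879*(-183414081/409) = -86916081290199/409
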